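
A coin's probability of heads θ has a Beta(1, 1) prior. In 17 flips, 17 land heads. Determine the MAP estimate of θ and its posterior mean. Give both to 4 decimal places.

MAP: 1.0000. Posterior mean: 0.9474.

Posterior: Beta(1+17, 1+0) = Beta(18, 1).
Since β = 1 ≤ 1 and α > 1, the Beta density is monotone increasing on [0,1]; the mode is at 1.
Mean = 18/(18+1) = 0.9474.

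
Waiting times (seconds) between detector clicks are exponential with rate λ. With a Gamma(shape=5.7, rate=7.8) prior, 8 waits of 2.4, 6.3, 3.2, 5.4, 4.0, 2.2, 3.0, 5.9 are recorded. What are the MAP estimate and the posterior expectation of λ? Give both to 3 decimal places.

MAP estimate = 0.316, posterior expectation = 0.341

Σ times = 32.4. Posterior: Gamma(shape = 5.7+8 = 13.7, rate = 7.8+32.4 = 40.2).
Mode = (α−1)/β = 12.7/40.2 = 0.316.
Mean = α/β = 13.7/40.2 = 0.341.
Mean > mode: the posterior has a right tail.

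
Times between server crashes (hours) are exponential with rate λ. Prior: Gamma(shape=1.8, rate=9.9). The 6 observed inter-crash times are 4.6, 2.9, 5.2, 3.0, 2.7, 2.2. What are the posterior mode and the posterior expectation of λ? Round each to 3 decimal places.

Σ times = 20.6. Posterior: Gamma(shape = 1.8+6 = 7.8, rate = 9.9+20.6 = 30.5).
Mode = (α−1)/β = 6.8/30.5 = 0.223.
Mean = α/β = 7.8/30.5 = 0.256.

posterior mode = 0.223, posterior expectation = 0.256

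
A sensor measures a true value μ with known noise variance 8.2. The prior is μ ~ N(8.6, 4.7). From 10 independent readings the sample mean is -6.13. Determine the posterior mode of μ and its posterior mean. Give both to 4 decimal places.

Posterior for μ is Normal. Precision-weighted mean: (1/4.7·8.6 + 10/8.2·-6.13) / (1/4.7 + 10/8.2) = -3.9418.
A Normal posterior is symmetric, so mode = mean.

μ_MAP = -3.9418, E[μ|data] = -3.9418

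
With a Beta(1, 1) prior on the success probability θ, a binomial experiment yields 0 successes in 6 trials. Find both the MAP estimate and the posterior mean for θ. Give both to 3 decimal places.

Posterior: Beta(1+0, 1+6) = Beta(1, 7).
Since α = 1 ≤ 1 and β > 1, the Beta density is monotone decreasing on [0,1]; the mode is at 0.
Mean = 1/(1+7) = 0.125.
The posterior is right-skewed, so the mean exceeds the mode.

MAP = 0.000, posterior mean = 0.125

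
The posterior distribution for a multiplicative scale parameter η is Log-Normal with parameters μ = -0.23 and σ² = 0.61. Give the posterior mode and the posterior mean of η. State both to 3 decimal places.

Mode = exp(μ − σ²) = exp(-0.84) = 0.432.
Mean = exp(μ + σ²/2) = exp(0.075) = 1.078.
Right-skewed posterior ⇒ mode < mean.

η_MAP = 0.432, E[η|data] = 1.078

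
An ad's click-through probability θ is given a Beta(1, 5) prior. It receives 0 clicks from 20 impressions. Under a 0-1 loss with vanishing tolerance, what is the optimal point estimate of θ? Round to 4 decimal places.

0.0000

Posterior: Beta(1+0, 5+20) = Beta(1, 25).
Since α = 1 ≤ 1 and β > 1, the Beta density is monotone decreasing on [0,1]; the mode is at 0.
Mean = 1/(1+25) = 0.0385.
This is the posterior mode — the MAP estimate.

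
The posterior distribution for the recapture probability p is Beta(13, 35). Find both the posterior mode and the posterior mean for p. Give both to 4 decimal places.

Mode = (13−1)/(13+35−2) = 12/46 = 0.2609.
Mean = 13/(13+35) = 13/48 = 0.2708.

p_MAP = 0.2609, E[p|data] = 0.2708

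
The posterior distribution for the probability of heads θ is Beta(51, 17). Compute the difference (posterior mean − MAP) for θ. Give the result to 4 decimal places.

-0.0076

Mode = (51−1)/(51+17−2) = 50/66 = 0.7576.
Mean = 51/(51+17) = 51/68 = 0.7500.
Difference = 0.7500 − 0.7576 = -0.0076.
The mean is pulled below the mode by the posterior's left skew.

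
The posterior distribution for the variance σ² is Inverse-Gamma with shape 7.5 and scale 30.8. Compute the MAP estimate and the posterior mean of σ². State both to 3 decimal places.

Mode = β/(α+1) = 30.8/8.5 = 3.624.
Mean = β/(α−1) = 30.8/6.5 = 4.738.
The mean is pulled above the mode by the posterior's right skew.

MAP = 3.624, posterior mean = 4.738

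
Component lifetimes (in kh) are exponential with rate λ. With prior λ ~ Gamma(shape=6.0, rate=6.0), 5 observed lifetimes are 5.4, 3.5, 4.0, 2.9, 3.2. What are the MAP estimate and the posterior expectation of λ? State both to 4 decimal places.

MAP = 0.4000; posterior mean = 0.4400

Σ times = 19.0. Posterior: Gamma(shape = 6.0+5 = 11.0, rate = 6.0+19.0 = 25.0).
Mode = (α−1)/β = 10.0/25.0 = 0.4000.
Mean = α/β = 11.0/25.0 = 0.4400.
The posterior is right-skewed, so the mean exceeds the mode.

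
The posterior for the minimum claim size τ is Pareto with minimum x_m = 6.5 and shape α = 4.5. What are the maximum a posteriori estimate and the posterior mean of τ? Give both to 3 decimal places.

The Pareto density is strictly decreasing on [x_m, ∞), so the mode is x_m = 6.500.
Mean = α·x_m/(α−1) = 4.5·6.5/3.5 = 8.357.

MAP: 6.500. Posterior mean: 8.357.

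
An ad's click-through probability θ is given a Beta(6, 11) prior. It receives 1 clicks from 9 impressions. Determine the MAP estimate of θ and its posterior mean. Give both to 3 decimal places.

Posterior: Beta(6+1, 11+8) = Beta(7, 19).
Mode = (7−1)/(7+19−2) = 6/24 = 0.250.
Mean = 7/(7+19) = 7/26 = 0.269.
Right-skewed posterior ⇒ mode < mean.

MAP = 0.250; posterior mean = 0.269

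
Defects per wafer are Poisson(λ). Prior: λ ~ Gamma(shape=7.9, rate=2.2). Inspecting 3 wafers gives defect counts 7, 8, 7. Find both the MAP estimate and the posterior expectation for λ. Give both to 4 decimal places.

Σ counts = 22. Posterior: Gamma(shape = 7.9+22 = 29.9, rate = 2.2+3 = 5.2).
Mode = (α−1)/β = 28.9/5.2 = 5.5577.
Mean = α/β = 29.9/5.2 = 5.7500.

MAP: 5.5577. Posterior mean: 5.7500.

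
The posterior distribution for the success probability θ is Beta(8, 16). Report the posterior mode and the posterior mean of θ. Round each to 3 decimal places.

Mode = (8−1)/(8+16−2) = 7/22 = 0.318.
Mean = 8/(8+16) = 8/24 = 0.333.
Right-skewed posterior ⇒ mode < mean.

posterior mode = 0.318, posterior mean = 0.333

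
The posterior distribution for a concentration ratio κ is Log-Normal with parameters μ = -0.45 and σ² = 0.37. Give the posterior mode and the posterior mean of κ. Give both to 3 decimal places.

Mode = exp(μ − σ²) = exp(-0.82) = 0.440.
Mean = exp(μ + σ²/2) = exp(-0.265) = 0.767.
Mean > mode: the posterior has a right tail.

MAP: 0.440. Posterior mean: 0.767.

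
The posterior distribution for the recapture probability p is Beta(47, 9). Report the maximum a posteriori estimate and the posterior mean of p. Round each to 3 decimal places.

MAP = 0.852, posterior mean = 0.839

Mode = (47−1)/(47+9−2) = 46/54 = 0.852.
Mean = 47/(47+9) = 47/56 = 0.839.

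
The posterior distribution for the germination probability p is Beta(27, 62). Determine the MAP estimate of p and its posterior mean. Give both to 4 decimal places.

Mode = (27−1)/(27+62−2) = 26/87 = 0.2989.
Mean = 27/(27+62) = 27/89 = 0.3034.

MAP: 0.2989. Posterior mean: 0.3034.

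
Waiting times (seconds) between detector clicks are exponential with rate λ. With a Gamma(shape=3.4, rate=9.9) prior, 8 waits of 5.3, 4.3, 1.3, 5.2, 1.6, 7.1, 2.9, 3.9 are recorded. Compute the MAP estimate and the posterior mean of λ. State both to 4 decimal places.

MAP: 0.2506. Posterior mean: 0.2747.

Σ times = 31.6. Posterior: Gamma(shape = 3.4+8 = 11.4, rate = 9.9+31.6 = 41.5).
Mode = (α−1)/β = 10.4/41.5 = 0.2506.
Mean = α/β = 11.4/41.5 = 0.2747.
Mean > mode: the posterior has a right tail.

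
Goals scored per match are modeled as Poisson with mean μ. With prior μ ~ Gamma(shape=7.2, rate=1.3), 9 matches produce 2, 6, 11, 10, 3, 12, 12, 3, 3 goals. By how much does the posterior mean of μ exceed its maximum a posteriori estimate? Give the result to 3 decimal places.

Σ counts = 62. Posterior: Gamma(shape = 7.2+62 = 69.2, rate = 1.3+9 = 10.3).
Mode = (α−1)/β = 68.2/10.3 = 6.621.
Mean = α/β = 69.2/10.3 = 6.718.
Difference = 6.718 − 6.621 = 0.097.
The posterior is right-skewed, so the mean exceeds the mode.

0.097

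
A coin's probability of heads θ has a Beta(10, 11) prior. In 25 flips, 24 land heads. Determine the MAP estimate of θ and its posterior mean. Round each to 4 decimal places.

Posterior: Beta(10+24, 11+1) = Beta(34, 12).
Mode = (34−1)/(34+12−2) = 33/44 = 0.7500.
Mean = 34/(34+12) = 34/46 = 0.7391.

θ_MAP = 0.7500, E[θ|data] = 0.7391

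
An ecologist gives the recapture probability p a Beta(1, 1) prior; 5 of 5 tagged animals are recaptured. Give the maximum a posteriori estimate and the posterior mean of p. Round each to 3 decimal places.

Posterior: Beta(1+5, 1+0) = Beta(6, 1).
Since β = 1 ≤ 1 and α > 1, the Beta density is monotone increasing on [0,1]; the mode is at 1.
Mean = 6/(6+1) = 0.857.
The posterior is left-skewed, so the mode exceeds the mean.

MAP = 1.000; posterior mean = 0.857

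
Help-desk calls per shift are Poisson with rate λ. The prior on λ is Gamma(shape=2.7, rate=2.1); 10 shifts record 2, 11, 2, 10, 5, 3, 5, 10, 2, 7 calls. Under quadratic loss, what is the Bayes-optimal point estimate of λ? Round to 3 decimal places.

Σ counts = 57. Posterior: Gamma(shape = 2.7+57 = 59.7, rate = 2.1+10 = 12.1).
Mode = (α−1)/β = 58.7/12.1 = 4.851.
Mean = α/β = 59.7/12.1 = 4.934.
Quadratic loss ⇒ the optimal estimator is the posterior mean.

4.934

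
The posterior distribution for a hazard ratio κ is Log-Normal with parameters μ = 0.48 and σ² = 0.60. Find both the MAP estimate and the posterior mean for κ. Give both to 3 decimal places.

MAP = 0.887; posterior mean = 2.181

Mode = exp(μ − σ²) = exp(-0.12) = 0.887.
Mean = exp(μ + σ²/2) = exp(0.780) = 2.181.
The posterior is right-skewed, so the mean exceeds the mode.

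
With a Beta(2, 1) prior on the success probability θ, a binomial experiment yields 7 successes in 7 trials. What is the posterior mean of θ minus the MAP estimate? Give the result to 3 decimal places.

-0.100

Posterior: Beta(2+7, 1+0) = Beta(9, 1).
Since β = 1 ≤ 1 and α > 1, the Beta density is monotone increasing on [0,1]; the mode is at 1.
Mean = 9/(9+1) = 0.900.
Difference = 0.900 − 1.000 = -0.100.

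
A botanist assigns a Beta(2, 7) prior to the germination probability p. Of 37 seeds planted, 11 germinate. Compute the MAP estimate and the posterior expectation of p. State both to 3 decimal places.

Posterior: Beta(2+11, 7+26) = Beta(13, 33).
Mode = (13−1)/(13+33−2) = 12/44 = 0.273.
Mean = 13/(13+33) = 13/46 = 0.283.
The posterior is right-skewed, so the mean exceeds the mode.

MAP = 0.273; posterior mean = 0.283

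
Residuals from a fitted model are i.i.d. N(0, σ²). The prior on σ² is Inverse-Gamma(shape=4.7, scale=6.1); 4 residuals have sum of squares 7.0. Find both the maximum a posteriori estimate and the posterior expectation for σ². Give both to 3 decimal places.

Posterior: Inverse-Gamma(shape = 4.7+4/2 = 6.7, scale = 6.1+7.0/2 = 9.6).
Mode = β/(α+1) = 9.6/7.7 = 1.247.
Mean = β/(α−1) = 9.6/5.7 = 1.684.

MAP: 1.247. Posterior mean: 1.684.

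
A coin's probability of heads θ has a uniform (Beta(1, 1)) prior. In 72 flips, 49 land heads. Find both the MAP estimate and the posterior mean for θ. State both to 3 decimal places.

Posterior: Beta(1+49, 1+23) = Beta(50, 24).
Mode = (50−1)/(50+24−2) = 49/72 = 0.681.
With a flat prior the MAP equals the MLE, 49/72.
Mean = 50/(50+24) = 50/74 = 0.676.

MAP = 0.681, posterior mean = 0.676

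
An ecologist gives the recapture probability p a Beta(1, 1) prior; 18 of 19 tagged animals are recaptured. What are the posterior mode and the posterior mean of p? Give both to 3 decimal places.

Posterior: Beta(1+18, 1+1) = Beta(19, 2).
Mode = (19−1)/(19+2−2) = 18/19 = 0.947.
With a flat prior the MAP equals the MLE, 18/19.
Mean = 19/(19+2) = 19/21 = 0.905.

MAP = 0.947, posterior mean = 0.905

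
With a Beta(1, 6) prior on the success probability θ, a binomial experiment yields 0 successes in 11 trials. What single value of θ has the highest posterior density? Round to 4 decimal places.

Posterior: Beta(1+0, 6+11) = Beta(1, 17).
Since α = 1 ≤ 1 and β > 1, the Beta density is monotone decreasing on [0,1]; the mode is at 0.
Mean = 1/(1+17) = 0.0556.
This is the posterior mode — the MAP estimate.

0.0000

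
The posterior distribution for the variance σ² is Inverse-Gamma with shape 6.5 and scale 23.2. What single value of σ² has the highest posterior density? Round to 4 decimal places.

Mode = β/(α+1) = 23.2/7.5 = 3.0933.
Mean = β/(α−1) = 23.2/5.5 = 4.2182.
This is the posterior mode — the MAP estimate.

3.0933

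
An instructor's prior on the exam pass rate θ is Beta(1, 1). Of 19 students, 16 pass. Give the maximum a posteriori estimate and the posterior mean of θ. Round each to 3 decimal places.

Posterior: Beta(1+16, 1+3) = Beta(17, 4).
Mode = (17−1)/(17+4−2) = 16/19 = 0.842.
Mean = 17/(17+4) = 17/21 = 0.810.

MAP = 0.842, posterior mean = 0.810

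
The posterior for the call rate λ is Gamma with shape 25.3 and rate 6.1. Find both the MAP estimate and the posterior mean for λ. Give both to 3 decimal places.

λ_MAP = 3.984, E[λ|data] = 4.148

Mode = (α−1)/β = 24.3/6.1 = 3.984.
Mean = α/β = 25.3/6.1 = 4.148.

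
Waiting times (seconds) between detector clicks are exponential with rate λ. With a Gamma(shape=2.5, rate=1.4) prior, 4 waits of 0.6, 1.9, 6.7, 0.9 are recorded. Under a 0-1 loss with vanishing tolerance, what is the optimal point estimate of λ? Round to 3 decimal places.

0.478

Σ times = 10.1. Posterior: Gamma(shape = 2.5+4 = 6.5, rate = 1.4+10.1 = 11.5).
Mode = (α−1)/β = 5.5/11.5 = 0.478.
Mean = α/β = 6.5/11.5 = 0.565.
This is the posterior mode — the MAP estimate.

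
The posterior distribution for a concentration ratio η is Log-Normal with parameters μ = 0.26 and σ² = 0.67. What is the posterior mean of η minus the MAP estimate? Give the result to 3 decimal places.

1.149

Mode = exp(μ − σ²) = exp(-0.41) = 0.664.
Mean = exp(μ + σ²/2) = exp(0.595) = 1.813.
Difference = 1.813 − 0.664 = 1.149.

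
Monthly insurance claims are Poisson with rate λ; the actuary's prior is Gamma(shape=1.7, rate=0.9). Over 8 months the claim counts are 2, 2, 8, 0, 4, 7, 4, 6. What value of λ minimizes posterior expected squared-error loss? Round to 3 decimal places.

3.899

Σ counts = 33. Posterior: Gamma(shape = 1.7+33 = 34.7, rate = 0.9+8 = 8.9).
Mode = (α−1)/β = 33.7/8.9 = 3.787.
Mean = α/β = 34.7/8.9 = 3.899.
Squared-error loss ⇒ the optimal estimator is the posterior mean.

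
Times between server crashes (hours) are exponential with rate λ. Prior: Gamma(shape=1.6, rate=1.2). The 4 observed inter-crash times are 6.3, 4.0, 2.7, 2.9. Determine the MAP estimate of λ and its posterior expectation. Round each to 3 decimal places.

λ_MAP = 0.269, E[λ|data] = 0.327

Σ times = 15.9. Posterior: Gamma(shape = 1.6+4 = 5.6, rate = 1.2+15.9 = 17.1).
Mode = (α−1)/β = 4.6/17.1 = 0.269.
Mean = α/β = 5.6/17.1 = 0.327.
The mean is pulled above the mode by the posterior's right skew.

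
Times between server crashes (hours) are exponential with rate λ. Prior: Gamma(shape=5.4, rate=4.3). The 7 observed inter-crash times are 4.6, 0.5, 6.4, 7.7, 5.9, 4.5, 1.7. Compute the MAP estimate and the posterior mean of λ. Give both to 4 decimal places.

MAP estimate = 0.3202, posterior mean = 0.3483

Σ times = 31.3. Posterior: Gamma(shape = 5.4+7 = 12.4, rate = 4.3+31.3 = 35.6).
Mode = (α−1)/β = 11.4/35.6 = 0.3202.
Mean = α/β = 12.4/35.6 = 0.3483.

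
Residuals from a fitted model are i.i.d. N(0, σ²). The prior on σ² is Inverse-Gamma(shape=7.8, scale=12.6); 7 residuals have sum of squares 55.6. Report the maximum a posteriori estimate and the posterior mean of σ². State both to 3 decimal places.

MAP = 3.285; posterior mean = 3.922

Posterior: Inverse-Gamma(shape = 7.8+7/2 = 11.3, scale = 12.6+55.6/2 = 40.4).
Mode = β/(α+1) = 40.4/12.3 = 3.285.
Mean = β/(α−1) = 40.4/10.3 = 3.922.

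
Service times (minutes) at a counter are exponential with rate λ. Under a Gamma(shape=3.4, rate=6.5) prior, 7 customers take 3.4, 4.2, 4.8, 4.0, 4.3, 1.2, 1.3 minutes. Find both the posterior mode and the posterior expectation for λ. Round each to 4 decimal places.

Σ times = 23.2. Posterior: Gamma(shape = 3.4+7 = 10.4, rate = 6.5+23.2 = 29.7).
Mode = (α−1)/β = 9.4/29.7 = 0.3165.
Mean = α/β = 10.4/29.7 = 0.3502.

posterior mode = 0.3165, posterior expectation = 0.3502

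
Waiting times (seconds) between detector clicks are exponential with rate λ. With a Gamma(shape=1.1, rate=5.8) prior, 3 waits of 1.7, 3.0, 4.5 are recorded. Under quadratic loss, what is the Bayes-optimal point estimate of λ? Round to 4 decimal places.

0.2733

Σ times = 9.2. Posterior: Gamma(shape = 1.1+3 = 4.1, rate = 5.8+9.2 = 15.0).
Mode = (α−1)/β = 3.1/15.0 = 0.2067.
Mean = α/β = 4.1/15.0 = 0.2733.
Quadratic loss ⇒ the optimal estimator is the posterior mean.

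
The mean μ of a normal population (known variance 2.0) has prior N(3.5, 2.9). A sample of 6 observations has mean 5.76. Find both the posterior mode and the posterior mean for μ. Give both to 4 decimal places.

Posterior for μ is Normal. Precision-weighted mean: (1/2.9·3.5 + 6/2.0·5.76) / (1/2.9 + 6/2.0) = 5.5270.
A Normal posterior is symmetric, so mode = mean.

posterior mode = 5.5270, posterior mean = 5.5270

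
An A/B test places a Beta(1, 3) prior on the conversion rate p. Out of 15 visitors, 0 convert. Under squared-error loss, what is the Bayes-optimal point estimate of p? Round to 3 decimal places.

Posterior: Beta(1+0, 3+15) = Beta(1, 18).
Since α = 1 ≤ 1 and β > 1, the Beta density is monotone decreasing on [0,1]; the mode is at 0.
Mean = 1/(1+18) = 0.053.
Squared-error loss ⇒ the optimal estimator is the posterior mean.

0.053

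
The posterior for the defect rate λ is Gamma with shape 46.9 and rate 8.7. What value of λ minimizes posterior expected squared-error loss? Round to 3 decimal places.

5.391

Mode = (α−1)/β = 45.9/8.7 = 5.276.
Mean = α/β = 46.9/8.7 = 5.391.
Squared-error loss ⇒ the optimal estimator is the posterior mean.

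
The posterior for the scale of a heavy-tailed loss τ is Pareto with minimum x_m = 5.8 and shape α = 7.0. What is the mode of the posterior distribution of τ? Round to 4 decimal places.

The Pareto density is strictly decreasing on [x_m, ∞), so the mode is x_m = 5.8000.
Mean = α·x_m/(α−1) = 7.0·5.8/6.0 = 6.7667.
This is the posterior mode — the MAP estimate.

5.8000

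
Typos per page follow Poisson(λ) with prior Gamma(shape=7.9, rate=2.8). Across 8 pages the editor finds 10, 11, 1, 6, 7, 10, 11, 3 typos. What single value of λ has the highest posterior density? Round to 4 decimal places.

6.1019

Σ counts = 59. Posterior: Gamma(shape = 7.9+59 = 66.9, rate = 2.8+8 = 10.8).
Mode = (α−1)/β = 65.9/10.8 = 6.1019.
Mean = α/β = 66.9/10.8 = 6.1944.
This is the posterior mode — the MAP estimate.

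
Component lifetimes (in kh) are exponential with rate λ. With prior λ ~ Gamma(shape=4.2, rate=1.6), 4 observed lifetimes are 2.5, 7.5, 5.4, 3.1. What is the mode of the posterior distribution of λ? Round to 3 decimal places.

Σ times = 18.5. Posterior: Gamma(shape = 4.2+4 = 8.2, rate = 1.6+18.5 = 20.1).
Mode = (α−1)/β = 7.2/20.1 = 0.358.
Mean = α/β = 8.2/20.1 = 0.408.
This is the posterior mode — the MAP estimate.

0.358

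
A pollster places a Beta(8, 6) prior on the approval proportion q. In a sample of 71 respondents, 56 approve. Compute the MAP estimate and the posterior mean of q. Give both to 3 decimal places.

MAP: 0.759. Posterior mean: 0.753.

Posterior: Beta(8+56, 6+15) = Beta(64, 21).
Mode = (64−1)/(64+21−2) = 63/83 = 0.759.
Mean = 64/(64+21) = 64/85 = 0.753.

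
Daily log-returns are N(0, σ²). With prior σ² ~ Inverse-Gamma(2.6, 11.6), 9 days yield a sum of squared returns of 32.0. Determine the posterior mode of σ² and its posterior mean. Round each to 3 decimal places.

MAP = 3.407, posterior mean = 4.525

Posterior: Inverse-Gamma(shape = 2.6+9/2 = 7.1, scale = 11.6+32.0/2 = 27.6).
Mode = β/(α+1) = 27.6/8.1 = 3.407.
Mean = β/(α−1) = 27.6/6.1 = 4.525.
Right-skewed posterior ⇒ mode < mean.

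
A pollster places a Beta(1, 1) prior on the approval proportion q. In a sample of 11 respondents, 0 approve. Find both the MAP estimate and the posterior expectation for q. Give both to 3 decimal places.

MAP estimate = 0.000, posterior expectation = 0.077

Posterior: Beta(1+0, 1+11) = Beta(1, 12).
Since α = 1 ≤ 1 and β > 1, the Beta density is monotone decreasing on [0,1]; the mode is at 0.
Mean = 1/(1+12) = 0.077.
The mean is pulled above the mode by the posterior's right skew.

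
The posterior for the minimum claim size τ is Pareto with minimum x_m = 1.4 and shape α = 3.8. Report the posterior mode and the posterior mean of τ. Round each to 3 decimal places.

posterior mode = 1.400, posterior mean = 1.900

The Pareto density is strictly decreasing on [x_m, ∞), so the mode is x_m = 1.400.
Mean = α·x_m/(α−1) = 3.8·1.4/2.8 = 1.900.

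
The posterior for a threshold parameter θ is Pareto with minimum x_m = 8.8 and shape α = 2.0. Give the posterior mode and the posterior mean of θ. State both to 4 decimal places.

θ_MAP = 8.8000, E[θ|data] = 17.6000

The Pareto density is strictly decreasing on [x_m, ∞), so the mode is x_m = 8.8000.
Mean = α·x_m/(α−1) = 2.0·8.8/1.0 = 17.6000.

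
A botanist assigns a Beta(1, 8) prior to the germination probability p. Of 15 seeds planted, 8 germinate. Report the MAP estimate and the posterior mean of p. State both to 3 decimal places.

MAP estimate = 0.364, posterior mean = 0.375

Posterior: Beta(1+8, 8+7) = Beta(9, 15).
Mode = (9−1)/(9+15−2) = 8/22 = 0.364.
Mean = 9/(9+15) = 9/24 = 0.375.
The posterior is right-skewed, so the mean exceeds the mode.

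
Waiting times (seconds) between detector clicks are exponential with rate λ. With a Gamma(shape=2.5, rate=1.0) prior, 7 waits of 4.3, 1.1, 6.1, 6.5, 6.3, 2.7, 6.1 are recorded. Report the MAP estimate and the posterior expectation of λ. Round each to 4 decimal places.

Σ times = 33.1. Posterior: Gamma(shape = 2.5+7 = 9.5, rate = 1.0+33.1 = 34.1).
Mode = (α−1)/β = 8.5/34.1 = 0.2493.
Mean = α/β = 9.5/34.1 = 0.2786.
Mean > mode: the posterior has a right tail.

λ_MAP = 0.2493, E[λ|data] = 0.2786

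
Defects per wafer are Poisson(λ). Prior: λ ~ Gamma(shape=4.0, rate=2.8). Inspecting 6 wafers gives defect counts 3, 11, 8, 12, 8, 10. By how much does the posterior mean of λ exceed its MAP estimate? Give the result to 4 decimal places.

0.1136

Σ counts = 52. Posterior: Gamma(shape = 4.0+52 = 56.0, rate = 2.8+6 = 8.8).
Mode = (α−1)/β = 55.0/8.8 = 6.2500.
Mean = α/β = 56.0/8.8 = 6.3636.
Difference = 6.3636 − 6.2500 = 0.1136.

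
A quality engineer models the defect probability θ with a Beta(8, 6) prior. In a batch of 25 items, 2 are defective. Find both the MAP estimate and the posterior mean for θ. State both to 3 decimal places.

Posterior: Beta(8+2, 6+23) = Beta(10, 29).
Mode = (10−1)/(10+29−2) = 9/37 = 0.243.
Mean = 10/(10+29) = 10/39 = 0.256.

MAP: 0.243. Posterior mean: 0.256.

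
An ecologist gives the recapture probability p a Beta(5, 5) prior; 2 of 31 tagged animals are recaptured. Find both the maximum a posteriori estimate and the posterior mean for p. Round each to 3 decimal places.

MAP = 0.154, posterior mean = 0.171

Posterior: Beta(5+2, 5+29) = Beta(7, 34).
Mode = (7−1)/(7+34−2) = 6/39 = 0.154.
Mean = 7/(7+34) = 7/41 = 0.171.
Right-skewed posterior ⇒ mode < mean.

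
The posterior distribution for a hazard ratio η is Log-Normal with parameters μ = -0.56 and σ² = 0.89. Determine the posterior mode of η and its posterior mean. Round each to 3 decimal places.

MAP: 0.235. Posterior mean: 0.891.

Mode = exp(μ − σ²) = exp(-1.45) = 0.235.
Mean = exp(μ + σ²/2) = exp(-0.115) = 0.891.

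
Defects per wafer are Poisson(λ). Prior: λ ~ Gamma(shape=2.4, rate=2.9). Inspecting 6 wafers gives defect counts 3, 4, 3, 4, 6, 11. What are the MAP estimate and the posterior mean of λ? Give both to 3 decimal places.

Σ counts = 31. Posterior: Gamma(shape = 2.4+31 = 33.4, rate = 2.9+6 = 8.9).
Mode = (α−1)/β = 32.4/8.9 = 3.640.
Mean = α/β = 33.4/8.9 = 3.753.

MAP estimate = 3.640, posterior mean = 3.753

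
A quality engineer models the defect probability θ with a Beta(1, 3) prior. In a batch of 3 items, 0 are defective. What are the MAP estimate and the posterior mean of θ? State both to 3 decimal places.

Posterior: Beta(1+0, 3+3) = Beta(1, 6).
Since α = 1 ≤ 1 and β > 1, the Beta density is monotone decreasing on [0,1]; the mode is at 0.
Mean = 1/(1+6) = 0.143.

MAP = 0.000; posterior mean = 0.143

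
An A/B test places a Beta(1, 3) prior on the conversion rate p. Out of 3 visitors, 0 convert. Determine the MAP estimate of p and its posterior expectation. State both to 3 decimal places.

MAP: 0.000. Posterior mean: 0.143.

Posterior: Beta(1+0, 3+3) = Beta(1, 6).
Since α = 1 ≤ 1 and β > 1, the Beta density is monotone decreasing on [0,1]; the mode is at 0.
Mean = 1/(1+6) = 0.143.
Mean > mode: the posterior has a right tail.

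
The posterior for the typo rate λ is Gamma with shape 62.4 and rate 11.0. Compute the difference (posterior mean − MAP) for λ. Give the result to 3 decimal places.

Mode = (α−1)/β = 61.4/11.0 = 5.582.
Mean = α/β = 62.4/11.0 = 5.673.
Difference = 5.673 − 5.582 = 0.091.
The mean is pulled above the mode by the posterior's right skew.

0.091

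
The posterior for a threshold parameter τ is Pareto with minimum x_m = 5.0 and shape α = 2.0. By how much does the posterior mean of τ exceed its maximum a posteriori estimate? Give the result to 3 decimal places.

The Pareto density is strictly decreasing on [x_m, ∞), so the mode is x_m = 5.000.
Mean = α·x_m/(α−1) = 2.0·5.0/1.0 = 10.000.
Difference = 10.000 − 5.000 = 5.000.
Mean > mode: the posterior has a right tail.

5.000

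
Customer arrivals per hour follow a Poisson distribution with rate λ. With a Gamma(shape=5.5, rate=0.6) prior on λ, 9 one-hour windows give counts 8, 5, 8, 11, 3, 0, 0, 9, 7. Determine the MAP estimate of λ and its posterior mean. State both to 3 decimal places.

MAP = 5.781, posterior mean = 5.885

Σ counts = 51. Posterior: Gamma(shape = 5.5+51 = 56.5, rate = 0.6+9 = 9.6).
Mode = (α−1)/β = 55.5/9.6 = 5.781.
Mean = α/β = 56.5/9.6 = 5.885.
Mean > mode: the posterior has a right tail.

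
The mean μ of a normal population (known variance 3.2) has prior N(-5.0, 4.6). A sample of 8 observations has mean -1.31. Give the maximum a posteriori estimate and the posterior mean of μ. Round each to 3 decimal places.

MAP: -1.605. Posterior mean: -1.605.

Posterior for μ is Normal. Precision-weighted mean: (1/4.6·-5.0 + 8/3.2·-1.31) / (1/4.6 + 8/3.2) = -1.605.
A Normal posterior is symmetric, so mode = mean.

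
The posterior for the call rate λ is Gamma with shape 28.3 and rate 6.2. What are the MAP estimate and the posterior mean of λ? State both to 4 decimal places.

Mode = (α−1)/β = 27.3/6.2 = 4.4032.
Mean = α/β = 28.3/6.2 = 4.5645.
Mean > mode: the posterior has a right tail.

λ_MAP = 4.4032, E[λ|data] = 4.5645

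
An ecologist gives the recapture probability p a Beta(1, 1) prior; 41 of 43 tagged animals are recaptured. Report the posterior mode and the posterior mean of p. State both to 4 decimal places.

Posterior: Beta(1+41, 1+2) = Beta(42, 3).
Mode = (42−1)/(42+3−2) = 41/43 = 0.9535.
Mean = 42/(42+3) = 42/45 = 0.9333.

p_MAP = 0.9535, E[p|data] = 0.9333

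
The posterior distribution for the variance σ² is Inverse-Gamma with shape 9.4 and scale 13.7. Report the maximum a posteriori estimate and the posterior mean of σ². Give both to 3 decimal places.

MAP = 1.317; posterior mean = 1.631

Mode = β/(α+1) = 13.7/10.4 = 1.317.
Mean = β/(α−1) = 13.7/8.4 = 1.631.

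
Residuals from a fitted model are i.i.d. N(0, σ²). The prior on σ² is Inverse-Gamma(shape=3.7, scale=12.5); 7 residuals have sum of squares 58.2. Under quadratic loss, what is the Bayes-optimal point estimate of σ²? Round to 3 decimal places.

6.710

Posterior: Inverse-Gamma(shape = 3.7+7/2 = 7.2, scale = 12.5+58.2/2 = 41.6).
Mode = β/(α+1) = 41.6/8.2 = 5.073.
Mean = β/(α−1) = 41.6/6.2 = 6.710.
Quadratic loss ⇒ the optimal estimator is the posterior mean.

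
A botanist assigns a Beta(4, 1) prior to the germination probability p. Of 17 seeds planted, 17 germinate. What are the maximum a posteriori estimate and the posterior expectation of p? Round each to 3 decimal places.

Posterior: Beta(4+17, 1+0) = Beta(21, 1).
Since β = 1 ≤ 1 and α > 1, the Beta density is monotone increasing on [0,1]; the mode is at 1.
Mean = 21/(21+1) = 0.955.
Mode > mean: the posterior has a left tail.

MAP: 1.000. Posterior mean: 0.955.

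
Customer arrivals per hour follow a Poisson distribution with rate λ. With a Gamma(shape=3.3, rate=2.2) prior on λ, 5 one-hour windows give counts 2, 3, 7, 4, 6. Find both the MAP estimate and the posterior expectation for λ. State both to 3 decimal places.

λ_MAP = 3.375, E[λ|data] = 3.514

Σ counts = 22. Posterior: Gamma(shape = 3.3+22 = 25.3, rate = 2.2+5 = 7.2).
Mode = (α−1)/β = 24.3/7.2 = 3.375.
Mean = α/β = 25.3/7.2 = 3.514.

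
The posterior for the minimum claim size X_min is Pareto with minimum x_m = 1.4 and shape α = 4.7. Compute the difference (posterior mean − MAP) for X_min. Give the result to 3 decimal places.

The Pareto density is strictly decreasing on [x_m, ∞), so the mode is x_m = 1.400.
Mean = α·x_m/(α−1) = 4.7·1.4/3.7 = 1.778.
Difference = 1.778 − 1.400 = 0.378.
The posterior is right-skewed, so the mean exceeds the mode.

0.378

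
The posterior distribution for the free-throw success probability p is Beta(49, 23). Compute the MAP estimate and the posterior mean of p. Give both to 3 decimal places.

p_MAP = 0.686, E[p|data] = 0.681

Mode = (49−1)/(49+23−2) = 48/70 = 0.686.
Mean = 49/(49+23) = 49/72 = 0.681.
The posterior is left-skewed, so the mode exceeds the mean.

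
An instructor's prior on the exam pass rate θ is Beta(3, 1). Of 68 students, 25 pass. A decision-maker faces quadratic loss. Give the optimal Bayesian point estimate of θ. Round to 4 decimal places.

0.3889

Posterior: Beta(3+25, 1+43) = Beta(28, 44).
Mode = (28−1)/(28+44−2) = 27/70 = 0.3857.
Mean = 28/(28+44) = 28/72 = 0.3889.
Quadratic loss ⇒ the optimal estimator is the posterior mean.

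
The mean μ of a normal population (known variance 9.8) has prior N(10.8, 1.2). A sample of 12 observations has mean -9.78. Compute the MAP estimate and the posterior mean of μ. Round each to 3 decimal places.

Posterior for μ is Normal. Precision-weighted mean: (1/1.2·10.8 + 12/9.8·-9.78) / (1/1.2 + 12/9.8) = -1.446.
A Normal posterior is symmetric, so mode = mean.

μ_MAP = -1.446, E[μ|data] = -1.446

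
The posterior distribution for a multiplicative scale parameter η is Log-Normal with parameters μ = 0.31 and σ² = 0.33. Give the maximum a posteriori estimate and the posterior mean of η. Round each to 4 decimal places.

MAP: 0.9802. Posterior mean: 1.6080.

Mode = exp(μ − σ²) = exp(-0.02) = 0.9802.
Mean = exp(μ + σ²/2) = exp(0.475) = 1.6080.
The mean is pulled above the mode by the posterior's right skew.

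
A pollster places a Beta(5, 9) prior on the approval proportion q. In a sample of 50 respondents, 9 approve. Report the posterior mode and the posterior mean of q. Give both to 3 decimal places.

MAP: 0.210. Posterior mean: 0.219.

Posterior: Beta(5+9, 9+41) = Beta(14, 50).
Mode = (14−1)/(14+50−2) = 13/62 = 0.210.
Mean = 14/(14+50) = 14/64 = 0.219.
Right-skewed posterior ⇒ mode < mean.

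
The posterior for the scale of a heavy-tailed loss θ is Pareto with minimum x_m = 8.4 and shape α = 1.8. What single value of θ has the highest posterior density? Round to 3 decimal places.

8.400

The Pareto density is strictly decreasing on [x_m, ∞), so the mode is x_m = 8.400.
Mean = α·x_m/(α−1) = 1.8·8.4/0.8 = 18.900.
This is the posterior mode — the MAP estimate.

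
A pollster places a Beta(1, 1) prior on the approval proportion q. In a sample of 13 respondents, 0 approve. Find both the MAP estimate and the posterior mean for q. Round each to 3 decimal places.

Posterior: Beta(1+0, 1+13) = Beta(1, 14).
Since α = 1 ≤ 1 and β > 1, the Beta density is monotone decreasing on [0,1]; the mode is at 0.
Mean = 1/(1+14) = 0.067.

MAP = 0.000, posterior mean = 0.067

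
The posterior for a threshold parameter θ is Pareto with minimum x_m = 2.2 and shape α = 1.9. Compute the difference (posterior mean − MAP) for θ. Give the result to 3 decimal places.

2.444

The Pareto density is strictly decreasing on [x_m, ∞), so the mode is x_m = 2.200.
Mean = α·x_m/(α−1) = 1.9·2.2/0.9 = 4.644.
Difference = 4.644 − 2.200 = 2.444.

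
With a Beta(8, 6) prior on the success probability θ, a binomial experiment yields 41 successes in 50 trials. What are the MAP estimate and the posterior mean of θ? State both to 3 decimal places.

Posterior: Beta(8+41, 6+9) = Beta(49, 15).
Mode = (49−1)/(49+15−2) = 48/62 = 0.774.
Mean = 49/(49+15) = 49/64 = 0.766.

MAP: 0.774. Posterior mean: 0.766.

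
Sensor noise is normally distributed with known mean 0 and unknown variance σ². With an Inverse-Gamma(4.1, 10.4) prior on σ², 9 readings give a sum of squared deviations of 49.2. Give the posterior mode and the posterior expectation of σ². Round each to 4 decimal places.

Posterior: Inverse-Gamma(shape = 4.1+9/2 = 8.6, scale = 10.4+49.2/2 = 35.0).
Mode = β/(α+1) = 35.0/9.6 = 3.6458.
Mean = β/(α−1) = 35.0/7.6 = 4.6053.

MAP = 3.6458; posterior mean = 4.6053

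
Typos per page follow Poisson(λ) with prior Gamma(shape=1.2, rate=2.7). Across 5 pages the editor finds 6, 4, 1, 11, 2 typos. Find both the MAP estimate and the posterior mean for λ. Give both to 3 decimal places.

Σ counts = 24. Posterior: Gamma(shape = 1.2+24 = 25.2, rate = 2.7+5 = 7.7).
Mode = (α−1)/β = 24.2/7.7 = 3.143.
Mean = α/β = 25.2/7.7 = 3.273.
Right-skewed posterior ⇒ mode < mean.

MAP = 3.143, posterior mean = 3.273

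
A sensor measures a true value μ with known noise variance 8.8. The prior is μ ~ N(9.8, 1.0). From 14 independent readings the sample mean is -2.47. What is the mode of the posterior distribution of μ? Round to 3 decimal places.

2.266

Posterior for μ is Normal. Precision-weighted mean: (1/1.0·9.8 + 14/8.8·-2.47) / (1/1.0 + 14/8.8) = 2.266.
A Normal posterior is symmetric, so mode = mean.
This is the posterior mode — the MAP estimate.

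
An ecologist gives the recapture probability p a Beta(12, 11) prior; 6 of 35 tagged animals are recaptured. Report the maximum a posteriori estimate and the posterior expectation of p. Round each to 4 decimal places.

MAP = 0.3036, posterior mean = 0.3103

Posterior: Beta(12+6, 11+29) = Beta(18, 40).
Mode = (18−1)/(18+40−2) = 17/56 = 0.3036.
Mean = 18/(18+40) = 18/58 = 0.3103.
Mean > mode: the posterior has a right tail.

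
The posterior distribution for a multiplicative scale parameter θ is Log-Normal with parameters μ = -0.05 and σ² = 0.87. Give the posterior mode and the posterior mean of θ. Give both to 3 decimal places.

Mode = exp(μ − σ²) = exp(-0.92) = 0.399.
Mean = exp(μ + σ²/2) = exp(0.385) = 1.470.

posterior mode = 0.399, posterior mean = 1.470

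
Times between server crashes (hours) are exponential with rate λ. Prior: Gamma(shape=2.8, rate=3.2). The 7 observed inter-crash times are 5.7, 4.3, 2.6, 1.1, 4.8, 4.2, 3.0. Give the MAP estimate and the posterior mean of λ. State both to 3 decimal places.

MAP estimate = 0.304, posterior mean = 0.339

Σ times = 25.7. Posterior: Gamma(shape = 2.8+7 = 9.8, rate = 3.2+25.7 = 28.9).
Mode = (α−1)/β = 8.8/28.9 = 0.304.
Mean = α/β = 9.8/28.9 = 0.339.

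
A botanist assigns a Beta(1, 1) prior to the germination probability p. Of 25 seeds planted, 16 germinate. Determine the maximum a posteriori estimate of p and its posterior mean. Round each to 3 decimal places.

Posterior: Beta(1+16, 1+9) = Beta(17, 10).
Mode = (17−1)/(17+10−2) = 16/25 = 0.640.
With a flat prior the MAP equals the MLE, 16/25.
Mean = 17/(17+10) = 17/27 = 0.630.
The posterior is left-skewed, so the mode exceeds the mean.

MAP: 0.640. Posterior mean: 0.630.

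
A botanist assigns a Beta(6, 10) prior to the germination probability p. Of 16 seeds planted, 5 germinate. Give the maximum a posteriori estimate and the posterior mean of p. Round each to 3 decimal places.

maximum a posteriori estimate = 0.333, posterior mean = 0.344

Posterior: Beta(6+5, 10+11) = Beta(11, 21).
Mode = (11−1)/(11+21−2) = 10/30 = 0.333.
Mean = 11/(11+21) = 11/32 = 0.344.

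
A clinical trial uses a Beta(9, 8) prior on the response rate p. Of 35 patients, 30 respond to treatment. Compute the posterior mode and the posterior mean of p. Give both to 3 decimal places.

p_MAP = 0.760, E[p|data] = 0.750

Posterior: Beta(9+30, 8+5) = Beta(39, 13).
Mode = (39−1)/(39+13−2) = 38/50 = 0.760.
Mean = 39/(39+13) = 39/52 = 0.750.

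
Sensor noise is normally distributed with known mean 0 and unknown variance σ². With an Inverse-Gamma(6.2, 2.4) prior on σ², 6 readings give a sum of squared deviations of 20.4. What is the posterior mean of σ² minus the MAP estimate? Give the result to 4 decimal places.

Posterior: Inverse-Gamma(shape = 6.2+6/2 = 9.2, scale = 2.4+20.4/2 = 12.6).
Mode = β/(α+1) = 12.6/10.2 = 1.2353.
Mean = β/(α−1) = 12.6/8.2 = 1.5366.
Difference = 1.5366 − 1.2353 = 0.3013.

0.3013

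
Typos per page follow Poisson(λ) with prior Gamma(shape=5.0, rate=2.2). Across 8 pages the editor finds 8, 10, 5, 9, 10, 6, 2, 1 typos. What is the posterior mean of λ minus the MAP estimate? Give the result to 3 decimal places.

Σ counts = 51. Posterior: Gamma(shape = 5.0+51 = 56.0, rate = 2.2+8 = 10.2).
Mode = (α−1)/β = 55.0/10.2 = 5.392.
Mean = α/β = 56.0/10.2 = 5.490.
Difference = 5.490 − 5.392 = 0.098.

0.098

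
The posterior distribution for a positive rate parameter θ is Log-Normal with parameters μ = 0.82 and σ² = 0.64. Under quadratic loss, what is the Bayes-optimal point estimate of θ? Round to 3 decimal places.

Mode = exp(μ − σ²) = exp(0.18) = 1.197.
Mean = exp(μ + σ²/2) = exp(1.140) = 3.127.
Quadratic loss ⇒ the optimal estimator is the posterior mean.

3.127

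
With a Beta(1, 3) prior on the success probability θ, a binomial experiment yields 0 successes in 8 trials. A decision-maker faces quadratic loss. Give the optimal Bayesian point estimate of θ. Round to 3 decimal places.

Posterior: Beta(1+0, 3+8) = Beta(1, 11).
Since α = 1 ≤ 1 and β > 1, the Beta density is monotone decreasing on [0,1]; the mode is at 0.
Mean = 1/(1+11) = 0.083.
Quadratic loss ⇒ the optimal estimator is the posterior mean.

0.083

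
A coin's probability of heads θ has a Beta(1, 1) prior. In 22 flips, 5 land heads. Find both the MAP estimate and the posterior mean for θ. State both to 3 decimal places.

Posterior: Beta(1+5, 1+17) = Beta(6, 18).
Mode = (6−1)/(6+18−2) = 5/22 = 0.227.
Mean = 6/(6+18) = 6/24 = 0.250.

MAP = 0.227; posterior mean = 0.250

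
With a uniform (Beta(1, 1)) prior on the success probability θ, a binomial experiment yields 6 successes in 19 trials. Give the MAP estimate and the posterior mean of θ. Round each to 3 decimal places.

θ_MAP = 0.316, E[θ|data] = 0.333

Posterior: Beta(1+6, 1+13) = Beta(7, 14).
Mode = (7−1)/(7+14−2) = 6/19 = 0.316.
With a flat prior the MAP equals the MLE, 6/19.
Mean = 7/(7+14) = 7/21 = 0.333.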